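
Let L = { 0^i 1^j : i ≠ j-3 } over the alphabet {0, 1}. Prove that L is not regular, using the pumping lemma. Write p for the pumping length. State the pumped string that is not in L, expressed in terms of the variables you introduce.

Suppose for contradiction that L is regular, and let p be the pumping length.
Choose w = 0^p 1^{p+p!+3}. Since p ≠ (p+p!+3)-3 = p+p!, w ∈ L; and |w| ≥ p.
Write w = xyz as guaranteed by the lemma, with |xy| ≤ p and y is nonempty.
Since the first p symbols of w are all 0's and |xy| ≤ p, y lies entirely in the leading 0-block: y = 0^k for some k with 1 ≤ k ≤ p.
Since 1 ≤ k ≤ p, k divides p!; set t = 1 + p!/k. Then xy^t z has p + (p!/k)·k = p + p! copies of 0. Now the 0-count is p+p! and (1-count)-3 = (p+p!+3)-3 = p+p!, so i ≠ j-3 fails. So xy^t z = 0^{p+p!} 1^{p+p!+3} ∉ L.
Contradiction. Therefore L is not regular.

0^{p+p!} 1^{p+p!+3}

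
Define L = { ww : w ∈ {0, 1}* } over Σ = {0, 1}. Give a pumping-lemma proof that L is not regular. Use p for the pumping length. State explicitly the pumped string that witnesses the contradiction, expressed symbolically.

Assume L is regular; let p be its pumping constant.
Take w = 0^p 1^p 0^p 1^p = uu where u = 0^p1^p; then w ∈ L and |w| = 4p ≥ p.
Write w = xyz as guaranteed by the lemma, with |xy| ≤ p and y is nonempty.
The first p characters of w are 0's, so xy (and hence y) consists only of 0's. Write y = 0^k, 1 ≤ k ≤ p.
Pump with i = 2: xy^2z = 0^{p+k} 1^p 0^p 1^p, of length 4p+k. Suppose this equals vv. The string starts with 0 and ends with 1, so v does too; thus the boundary between the two copies of v is a 1→0 transition. There is exactly one such transition, at position 2p+k, so |v| = 2p+k and |vv| = 4p+2k ≠ 4p+k since k ≥ 1. So xy^2z ∉ L.
This is a contradiction; hence L is not regular.

0^{p+k} 1^p 0^p 1^p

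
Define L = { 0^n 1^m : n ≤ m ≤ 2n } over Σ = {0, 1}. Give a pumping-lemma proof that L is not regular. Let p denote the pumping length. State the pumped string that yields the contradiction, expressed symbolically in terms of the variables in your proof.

Assume L is regular; let p be its pumping constant.
Take w = 0^p 1^p ∈ L (since p ≤ p ≤ 2p), with |w| = 2p ≥ p.
Write w = xyz as guaranteed by the lemma, with |xy| ≤ p and |y| ≥ 1.
Since the first p symbols of w are all 0's and |xy| ≤ p, y lies entirely in the leading 0-block: y = 0^k for some k with 1 ≤ k ≤ p.
Pump with i = 2: xy^2z = 0^{p+k} 1^p. Now n = p+k > p = m, so the condition n ≤ m fails. Thus xy^2z ∉ L.
This contradicts the pumping lemma, so L is not regular.

0^{p+k} 1^p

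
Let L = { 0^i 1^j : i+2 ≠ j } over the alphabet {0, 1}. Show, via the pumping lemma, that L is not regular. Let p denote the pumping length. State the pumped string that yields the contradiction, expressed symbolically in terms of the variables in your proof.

0^{p+p!} 1^{p+p!+2}

Suppose for contradiction that L is regular, and let p be the pumping length.
Choose w = 0^p 1^{p+p!+2}. Since p ≠ (p+p!+2)-2 = p+p!, w ∈ L; and |w| ≥ p.
Write w = xyz as guaranteed by the lemma, with |xy| ≤ p and |y| ≥ 1.
Because |xy| ≤ p and w begins with p copies of 0, we have y = 0^k with 1 ≤ k ≤ p.
Since 1 ≤ k ≤ p, k divides p!; set t = 1 + p!/k. Then xy^t z has p + (p!/k)·k = p + p! copies of 0. Now the 0-count is p+p! and (1-count)-2 = (p+p!+2)-2 = p+p!, so i+2 ≠ j fails. So xy^t z = 0^{p+p!} 1^{p+p!+2} ∉ L.
This is a contradiction; hence L is not regular.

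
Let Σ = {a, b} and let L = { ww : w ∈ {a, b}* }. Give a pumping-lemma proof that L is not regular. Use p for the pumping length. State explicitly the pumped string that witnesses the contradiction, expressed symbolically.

a^{p+k} b^p a^p b^p

Suppose for contradiction that L is regular, and let p be the pumping length.
Take w = a^p b^p a^p b^p = uu where u = a^pb^p; then w ∈ L and |w| = 4p ≥ p.
By the pumping lemma, w = xyz with |xy| ≤ p and |y| > 0.
The first p characters of w are a's, so xy (and hence y) consists only of a's. Write y = a^k, 1 ≤ k ≤ p.
Pump with i = 2: xy^2z = a^{p+k} b^p a^p b^p, of length 4p+k. Suppose this equals vv. The string starts with a and ends with b, so v does too; thus the boundary between the two copies of v is a b→a transition. There is exactly one such transition, at position 2p+k, so |v| = 2p+k and |vv| = 4p+2k ≠ 4p+k since k ≥ 1. So xy^2z ∉ L.
This is a contradiction; hence L is not regular.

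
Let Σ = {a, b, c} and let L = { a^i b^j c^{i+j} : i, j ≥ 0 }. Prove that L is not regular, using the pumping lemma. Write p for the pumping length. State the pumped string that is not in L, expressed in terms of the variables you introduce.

a^{p+k} b^p c^{2p}

Assume L is regular. Let p be the pumping length given by the pumping lemma.
Take w = a^p b^p c^{2p} ∈ L (with i=j=p, i+j=2p), |w| = 4p ≥ p.
Write w = xyz as guaranteed by the lemma, with |xy| ≤ p and |y| ≥ 1.
Because |xy| ≤ p and w begins with p copies of a, we have y = a^k with 1 ≤ k ≤ p.
Consider xy^2z = a^{p+k} b^p c^{2p}. Now the a- and b-counts sum to 2p+k, but the c-count is 2p ≠ 2p+k. So xy^2z ∉ L.
This is a contradiction; hence L is not regular.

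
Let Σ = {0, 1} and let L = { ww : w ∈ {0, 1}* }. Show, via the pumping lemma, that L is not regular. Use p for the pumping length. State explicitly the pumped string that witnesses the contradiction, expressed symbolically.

Toward a contradiction, assume L is regular with pumping length p.
Take w = 0^p 1^p 0^p 1^p = uu where u = 0^p1^p; then w ∈ L and |w| = 4p ≥ p.
Write w = xyz as guaranteed by the lemma, with |xy| ≤ p and |y| > 0.
Because |xy| ≤ p and w begins with p copies of 0, we have y = 0^k with 1 ≤ k ≤ p.
Pump with i = 2: xy^2z = 0^{p+k} 1^p 0^p 1^p, of length 4p+k. Suppose this equals vv. The string starts with 0 and ends with 1, so v does too; thus the boundary between the two copies of v is a 1→0 transition. There is exactly one such transition, at position 2p+k, so |v| = 2p+k and |vv| = 4p+2k ≠ 4p+k since k ≥ 1. So xy^2z ∉ L.
This contradicts the pumping lemma, so L is not regular.

0^{p+k} 1^p 0^p 1^p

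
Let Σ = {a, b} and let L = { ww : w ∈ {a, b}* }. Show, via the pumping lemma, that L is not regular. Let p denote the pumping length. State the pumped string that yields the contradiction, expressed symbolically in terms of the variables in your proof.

Toward a contradiction, assume L is regular with pumping length p.
Take w = a^p b^p a^p b^p = uu where u = a^pb^p; then w ∈ L and |w| = 4p ≥ p.
By the pumping lemma, w = xyz with |xy| ≤ p and |y| ≥ 1.
Since the first p symbols of w are all a's and |xy| ≤ p, y lies entirely in the leading a-block: y = a^k for some k with 1 ≤ k ≤ p.
Pump with i = 2: xy^2z = a^{p+k} b^p a^p b^p, of length 4p+k. Suppose this equals vv. The string starts with a and ends with b, so v does too; thus the boundary between the two copies of v is a b→a transition. There is exactly one such transition, at position 2p+k, so |v| = 2p+k and |vv| = 4p+2k ≠ 4p+k since k ≥ 1. So xy^2z ∉ L.
This contradicts the pumping lemma, so L is not regular.

a^{p+k} b^p a^p b^p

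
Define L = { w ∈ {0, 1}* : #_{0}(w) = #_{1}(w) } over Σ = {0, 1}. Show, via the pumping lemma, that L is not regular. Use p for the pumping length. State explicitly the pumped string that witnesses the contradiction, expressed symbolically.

0^{p+k} 1^p

Assume L is regular; let p be its pumping constant.
Choose w = 0^p 1^p ∈ L with |w| = 2p ≥ p.
By the pumping lemma, w = xyz with |xy| ≤ p and y is nonempty.
The first p characters of w are 0's, so xy (and hence y) consists only of 0's. Write y = 0^k, 1 ≤ k ≤ p.
Pump with i = 2: xy^2z = 0^{p+k} 1^p has p+k occurrences of 0 but only p of 1. Since k ≥ 1 the counts differ, so xy^2z ∉ L.
Contradiction. Therefore L is not regular.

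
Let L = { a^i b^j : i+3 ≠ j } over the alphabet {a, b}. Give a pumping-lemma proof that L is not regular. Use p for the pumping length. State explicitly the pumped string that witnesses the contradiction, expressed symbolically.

Suppose for contradiction that L is regular, and let p be the pumping length.
Choose w = a^p b^{p+p!+3}. Since p ≠ (p+p!+3)-3 = p+p!, w ∈ L; and |w| ≥ p.
The pumping lemma gives a decomposition w = xyz where |xy| ≤ p and y is nonempty.
Since the first p symbols of w are all a's and |xy| ≤ p, y lies entirely in the leading a-block: y = a^k for some k with 1 ≤ k ≤ p.
Since 1 ≤ k ≤ p, k divides p!; set t = 1 + p!/k. Then xy^t z has p + (p!/k)·k = p + p! copies of a. Now the a-count is p+p! and (b-count)-3 = (p+p!+3)-3 = p+p!, so i+3 ≠ j fails. So xy^t z = a^{p+p!} b^{p+p!+3} ∉ L.
This contradicts the pumping lemma, so L is not regular.

a^{p+p!} b^{p+p!+3}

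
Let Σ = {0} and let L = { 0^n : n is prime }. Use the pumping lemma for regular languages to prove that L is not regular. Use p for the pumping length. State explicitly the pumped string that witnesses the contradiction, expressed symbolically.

0^{q(1+k)}

Suppose for contradiction that L is regular, and let p be the pumping length.
Let q be a prime with q ≥ p+2 (infinitely many primes exist), and take w = 0^q ∈ L with |w| = q ≥ p.
By the pumping lemma, w = xyz with |xy| ≤ p and |y| ≥ 1.
Then y = 0^k for some k with 1 ≤ k ≤ p.
Since 1 ≤ k ≤ p, |xz| = q-k. Pump with i = q+1: |xy^{q+1}z| = (q-k)+(q+1)k = q+qk = q(1+k), which is composite (both factors ≥ 2). So xy^{q+1}z = 0^{q(1+k)} ∉ L.
Contradiction. Therefore L is not regular.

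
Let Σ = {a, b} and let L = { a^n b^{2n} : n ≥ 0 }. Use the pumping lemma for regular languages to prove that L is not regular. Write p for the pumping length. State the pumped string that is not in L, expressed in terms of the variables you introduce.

Assume L is regular. Let p be the pumping length given by the pumping lemma.
Let w = a^p b^{2p} ∈ L; note |w| = 3p ≥ p.
The pumping lemma gives a decomposition w = xyz where |xy| ≤ p and |y| ≥ 1.
The first p characters of w are a's, so xy (and hence y) consists only of a's. Write y = a^k, 1 ≤ k ≤ p.
Pump with i = 2: xy^2z = a^{p+k} b^{2p}. For this to lie in L we would need 2p = 2(p+k), which forces k = 0. But k ≥ 1, so xy^2z ∉ L.
This contradicts the pumping lemma, so L is not regular.

a^{p+k} b^{2p}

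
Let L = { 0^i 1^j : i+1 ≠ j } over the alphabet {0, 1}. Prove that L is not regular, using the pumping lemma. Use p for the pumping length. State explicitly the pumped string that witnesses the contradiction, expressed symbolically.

Assume L is regular. Let p be the pumping length given by the pumping lemma.
Choose w = 0^p 1^{p+p!+1}. Since p ≠ (p+p!+1)-1 = p+p!, w ∈ L; and |w| ≥ p.
By the pumping lemma, w = xyz with |xy| ≤ p and |y| > 0.
Because |xy| ≤ p and w begins with p copies of 0, we have y = 0^k with 1 ≤ k ≤ p.
Since 1 ≤ k ≤ p, k divides p!; set t = 1 + p!/k. Then xy^t z has p + (p!/k)·k = p + p! copies of 0. Now the 0-count is p+p! and (1-count)-1 = (p+p!+1)-1 = p+p!, so i+1 ≠ j fails. So xy^t z = 0^{p+p!} 1^{p+p!+1} ∉ L.
This is a contradiction; hence L is not regular.

0^{p+p!} 1^{p+p!+1}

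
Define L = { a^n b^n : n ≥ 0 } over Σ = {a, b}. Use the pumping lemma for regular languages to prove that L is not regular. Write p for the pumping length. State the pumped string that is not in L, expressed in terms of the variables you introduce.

a^{p+k} b^p

Assume L is regular. Let p be the pumping length given by the pumping lemma.
Choose w = a^p b^p, which is in L with |w| = 2p ≥ p.
By the pumping lemma, w = xyz with |xy| ≤ p and |y| > 0.
Because |xy| ≤ p and w begins with p copies of a, we have y = a^k with 1 ≤ k ≤ p.
Pump with i = 2: xy^2z = a^{p+k} b^p. For this to lie in L we would need p = p+k, which forces k = 0. But k ≥ 1, so xy^2z ∉ L.
This is a contradiction; hence L is not regular.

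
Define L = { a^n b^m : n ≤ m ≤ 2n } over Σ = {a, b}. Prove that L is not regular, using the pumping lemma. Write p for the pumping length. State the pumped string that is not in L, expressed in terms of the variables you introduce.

Suppose for contradiction that L is regular, and let p be the pumping length.
Take w = a^p b^p ∈ L (since p ≤ p ≤ 2p), with |w| = 2p ≥ p.
The pumping lemma gives a decomposition w = xyz where |xy| ≤ p and |y| > 0.
Because |xy| ≤ p and w begins with p copies of a, we have y = a^k with 1 ≤ k ≤ p.
Pump with i = 2: xy^2z = a^{p+k} b^p. Now n = p+k > p = m, so the condition n ≤ m fails. Thus xy^2z ∉ L.
Contradiction. Therefore L is not regular.

a^{p+k} b^p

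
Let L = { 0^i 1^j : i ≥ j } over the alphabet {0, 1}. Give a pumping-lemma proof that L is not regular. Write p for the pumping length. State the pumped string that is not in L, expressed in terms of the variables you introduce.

Toward a contradiction, assume L is regular with pumping length p.
Choose w = 0^p 1^p ∈ L, with |w| = 2p ≥ p.
Write w = xyz as guaranteed by the lemma, with |xy| ≤ p and |y| ≥ 1.
Because |xy| ≤ p and w begins with p copies of 0, we have y = 0^k with 1 ≤ k ≤ p.
Consider xy^0z = xz = 0^{p-k} 1^p. Since k ≥ 1, the 0-count p-k is less than p, so i ≥ j fails; thus xz ∉ L.
This contradicts the pumping lemma, so L is not regular.

0^{p-k} 1^p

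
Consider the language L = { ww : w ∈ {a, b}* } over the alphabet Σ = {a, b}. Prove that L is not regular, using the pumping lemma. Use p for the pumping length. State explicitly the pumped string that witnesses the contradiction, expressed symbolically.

a^{p+k} b^p a^p b^p

Assume L is regular. Let p be the pumping length given by the pumping lemma.
Take w = a^p b^p a^p b^p = uu where u = a^pb^p; then w ∈ L and |w| = 4p ≥ p.
Write w = xyz as guaranteed by the lemma, with |xy| ≤ p and |y| ≥ 1.
The first p characters of w are a's, so xy (and hence y) consists only of a's. Write y = a^k, 1 ≤ k ≤ p.
Pump with i = 2: xy^2z = a^{p+k} b^p a^p b^p, of length 4p+k. Suppose this equals vv. The string starts with a and ends with b, so v does too; thus the boundary between the two copies of v is a b→a transition. There is exactly one such transition, at position 2p+k, so |v| = 2p+k and |vv| = 4p+2k ≠ 4p+k since k ≥ 1. So xy^2z ∉ L.
This contradicts the pumping lemma, so L is not regular.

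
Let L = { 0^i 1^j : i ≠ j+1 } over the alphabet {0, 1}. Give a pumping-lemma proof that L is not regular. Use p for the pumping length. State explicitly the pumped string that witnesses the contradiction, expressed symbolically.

Suppose for contradiction that L is regular, and let p be the pumping length.
Choose w = 0^p 1^{p+p!-1}. Since p ≠ (p+p!-1)+1 = p+p!, w ∈ L; and |w| ≥ p.
The pumping lemma gives a decomposition w = xyz where |xy| ≤ p and y is nonempty.
Because |xy| ≤ p and w begins with p copies of 0, we have y = 0^k with 1 ≤ k ≤ p.
Since 1 ≤ k ≤ p, k divides p!; set t = 1 + p!/k. Then xy^t z has p + (p!/k)·k = p + p! copies of 0. Now the 0-count is p+p! and (1-count)+1 = (p+p!-1)+1 = p+p!, so i ≠ j+1 fails. So xy^t z = 0^{p+p!} 1^{p+p!-1} ∉ L.
Contradiction. Therefore L is not regular.

0^{p+p!} 1^{p+p!-1}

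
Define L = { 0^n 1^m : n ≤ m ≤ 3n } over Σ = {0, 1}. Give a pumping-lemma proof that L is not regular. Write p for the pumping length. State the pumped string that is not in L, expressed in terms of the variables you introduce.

Assume L is regular. Let p be the pumping length given by the pumping lemma.
Take w = 0^p 1^p ∈ L (since p ≤ p ≤ 3p), with |w| = 2p ≥ p.
By the pumping lemma, w = xyz with |xy| ≤ p and |y| > 0.
The first p characters of w are 0's, so xy (and hence y) consists only of 0's. Write y = 0^k, 1 ≤ k ≤ p.
Pump with i = 2: xy^2z = 0^{p+k} 1^p. Now n = p+k > p = m, so the condition n ≤ m fails. Thus xy^2z ∉ L.
This is a contradiction; hence L is not regular.

0^{p+k} 1^p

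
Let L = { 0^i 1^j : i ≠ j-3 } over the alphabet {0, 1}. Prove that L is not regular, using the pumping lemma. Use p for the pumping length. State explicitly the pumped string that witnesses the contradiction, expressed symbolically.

Toward a contradiction, assume L is regular with pumping length p.
Choose w = 0^p 1^{p+p!+3}. Since p ≠ (p+p!+3)-3 = p+p!, w ∈ L; and |w| ≥ p.
The pumping lemma gives a decomposition w = xyz where |xy| ≤ p and |y| ≥ 1.
Because |xy| ≤ p and w begins with p copies of 0, we have y = 0^k with 1 ≤ k ≤ p.
Since 1 ≤ k ≤ p, k divides p!; set t = 1 + p!/k. Then xy^t z has p + (p!/k)·k = p + p! copies of 0. Now the 0-count is p+p! and (1-count)-3 = (p+p!+3)-3 = p+p!, so i ≠ j-3 fails. So xy^t z = 0^{p+p!} 1^{p+p!+3} ∉ L.
Contradiction. Therefore L is not regular.

0^{p+p!} 1^{p+p!+3}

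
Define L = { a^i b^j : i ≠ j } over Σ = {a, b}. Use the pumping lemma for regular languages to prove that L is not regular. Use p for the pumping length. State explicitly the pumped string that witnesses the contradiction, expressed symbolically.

Suppose for contradiction that L is regular, and let p be the pumping length.
Choose w = a^p b^{p+p!}. Since p ≠ p+p!, w ∈ L; and |w| ≥ p.
The pumping lemma gives a decomposition w = xyz where |xy| ≤ p and y is nonempty.
Since the first p symbols of w are all a's and |xy| ≤ p, y lies entirely in the leading a-block: y = a^k for some k with 1 ≤ k ≤ p.
Since 1 ≤ k ≤ p, k divides p!; set t = 1 + p!/k. Then xy^t z has p + (p!/k)·k = p + p! copies of a. Now the a-count equals the b-count, so i ≠ j fails. So xy^t z = a^{p+p!} b^{p+p!} ∉ L.
Contradiction. Therefore L is not regular.

a^{p+p!} b^{p+p!}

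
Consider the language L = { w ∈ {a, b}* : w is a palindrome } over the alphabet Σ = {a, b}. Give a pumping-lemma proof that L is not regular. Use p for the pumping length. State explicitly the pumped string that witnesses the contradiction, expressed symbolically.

Toward a contradiction, assume L is regular with pumping length p.
Take w = a^p b a^p, a palindrome of length 2p+1 ≥ p.
By the pumping lemma, w = xyz with |xy| ≤ p and y is nonempty.
The first p characters of w are a's, so xy (and hence y) consists only of a's. Write y = a^k, 1 ≤ k ≤ p.
Pump with i = 2: xy^2z = a^{p+k} b a^p. Its reverse is a^p b a^{p+k}, which differs from xy^2z since k ≥ 1. So xy^2z is not a palindrome and xy^2z ∉ L.
This is a contradiction; hence L is not regular.

a^{p+k} b a^p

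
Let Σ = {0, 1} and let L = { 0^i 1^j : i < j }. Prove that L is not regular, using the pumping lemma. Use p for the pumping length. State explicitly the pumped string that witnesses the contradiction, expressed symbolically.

0^{p+k} 1^{p+1}

Assume L is regular; let p be its pumping constant.
Choose w = 0^p 1^{p+1} ∈ L, with |w| = 2p+1 ≥ p.
By the pumping lemma, w = xyz with |xy| ≤ p and y is nonempty.
Since the first p symbols of w are all 0's and |xy| ≤ p, y lies entirely in the leading 0-block: y = 0^k for some k with 1 ≤ k ≤ p.
Consider xy^2z = 0^{p+k} 1^{p+1}. Since k ≥ 1, the 0-count p+k is at least p+1, so i < j fails; thus xy^2z ∉ L.
Contradiction. Therefore L is not regular.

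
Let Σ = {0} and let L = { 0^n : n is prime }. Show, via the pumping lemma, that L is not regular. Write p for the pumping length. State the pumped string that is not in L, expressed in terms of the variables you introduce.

0^{q(1+k)}

Assume L is regular. Let p be the pumping length given by the pumping lemma.
Let q be a prime with q ≥ p+2 (infinitely many primes exist), and take w = 0^q ∈ L with |w| = q ≥ p.
The pumping lemma gives a decomposition w = xyz where |xy| ≤ p and y is nonempty.
Then y = 0^k for some k with 1 ≤ k ≤ p.
Since 1 ≤ k ≤ p, |xz| = q-k. Pump with i = q+1: |xy^{q+1}z| = (q-k)+(q+1)k = q+qk = q(1+k), which is composite (both factors ≥ 2). So xy^{q+1}z = 0^{q(1+k)} ∉ L.
This contradicts the pumping lemma, so L is not regular.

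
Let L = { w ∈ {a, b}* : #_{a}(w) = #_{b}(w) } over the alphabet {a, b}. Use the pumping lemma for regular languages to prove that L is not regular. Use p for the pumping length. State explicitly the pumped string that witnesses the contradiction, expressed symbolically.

Assume L is regular. Let p be the pumping length given by the pumping lemma.
Choose w = a^p b^p ∈ L with |w| = 2p ≥ p.
By the pumping lemma, w = xyz with |xy| ≤ p and y is nonempty.
The first p characters of w are a's, so xy (and hence y) consists only of a's. Write y = a^k, 1 ≤ k ≤ p.
Pump with i = 2: xy^2z = a^{p+k} b^p has p+k occurrences of a but only p of b. Since k ≥ 1 the counts differ, so xy^2z ∉ L.
Contradiction. Therefore L is not regular.

a^{p+k} b^p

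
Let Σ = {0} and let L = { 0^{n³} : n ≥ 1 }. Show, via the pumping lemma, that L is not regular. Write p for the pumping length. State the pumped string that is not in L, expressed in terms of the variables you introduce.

Assume L is regular. Let p be the pumping length given by the pumping lemma.
Take w = 0^{p³} ∈ L with |w| = p³ ≥ p.
Write w = xyz as guaranteed by the lemma, with |xy| ≤ p and |y| ≥ 1.
Then y = 0^k for some k with 1 ≤ k ≤ p.
Pump with i = 2: xy^2z = 0^{p³+k}. Since 1 ≤ k ≤ p, p³ < p³+k ≤ p³+p < p³+3p²+3p+1 = (p+1)³, so p³+k is not a perfect cube. So xy^2z ∉ L.
This contradicts the pumping lemma, so L is not regular.

0^{p³+k}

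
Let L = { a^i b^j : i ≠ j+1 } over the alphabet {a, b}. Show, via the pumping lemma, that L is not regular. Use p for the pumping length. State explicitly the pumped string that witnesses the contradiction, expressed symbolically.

Suppose for contradiction that L is regular, and let p be the pumping length.
Choose w = a^p b^{p+p!-1}. Since p ≠ (p+p!-1)+1 = p+p!, w ∈ L; and |w| ≥ p.
Write w = xyz as guaranteed by the lemma, with |xy| ≤ p and y is nonempty.
Because |xy| ≤ p and w begins with p copies of a, we have y = a^k with 1 ≤ k ≤ p.
Since 1 ≤ k ≤ p, k divides p!; set t = 1 + p!/k. Then xy^t z has p + (p!/k)·k = p + p! copies of a. Now the a-count is p+p! and (b-count)+1 = (p+p!-1)+1 = p+p!, so i ≠ j+1 fails. So xy^t z = a^{p+p!} b^{p+p!-1} ∉ L.
This is a contradiction; hence L is not regular.

a^{p+p!} b^{p+p!-1}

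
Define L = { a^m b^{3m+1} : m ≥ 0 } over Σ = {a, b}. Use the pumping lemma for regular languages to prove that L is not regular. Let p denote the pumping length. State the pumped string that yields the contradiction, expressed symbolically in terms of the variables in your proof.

a^{p+k} b^{3p+1}

Toward a contradiction, assume L is regular with pumping length p.
Take w = a^p b^{3p+1}. Then w ∈ L and |w| = 4p+1 ≥ p.
Write w = xyz as guaranteed by the lemma, with |xy| ≤ p and |y| > 0.
The first p characters of w are a's, so xy (and hence y) consists only of a's. Write y = a^k, 1 ≤ k ≤ p.
Pump with i = 2: xy^2z = a^{p+k} b^{3p+1}. For this to lie in L we would need 3p+1 = 3(p+k)+1, which forces k = 0. But k ≥ 1, so xy^2z ∉ L.
Contradiction. Therefore L is not regular.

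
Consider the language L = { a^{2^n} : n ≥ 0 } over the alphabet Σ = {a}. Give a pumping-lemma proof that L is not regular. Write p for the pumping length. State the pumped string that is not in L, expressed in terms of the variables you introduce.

a^{2^p+k}

Suppose for contradiction that L is regular, and let p be the pumping length.
Take w = a^{2^p} ∈ L with |w| = 2^p ≥ p.
By the pumping lemma, w = xyz with |xy| ≤ p and |y| ≥ 1.
Then y = a^k for some k with 1 ≤ k ≤ p.
Pump with i = 2: xy^2z = a^{2^p+k}. Since 1 ≤ k ≤ p < 2^p, we have 2^p < 2^p+k < 2^{p+1}, so 2^p+k is not a power of 2. So xy^2z ∉ L.
Contradiction. Therefore L is not regular.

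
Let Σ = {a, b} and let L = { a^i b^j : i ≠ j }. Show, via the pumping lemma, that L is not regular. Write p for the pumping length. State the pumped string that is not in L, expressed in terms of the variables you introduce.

Assume L is regular; let p be its pumping constant.
Choose w = a^p b^{p+p!}. Since p ≠ p+p!, w ∈ L; and |w| ≥ p.
By the pumping lemma, w = xyz with |xy| ≤ p and |y| ≥ 1.
Because |xy| ≤ p and w begins with p copies of a, we have y = a^k with 1 ≤ k ≤ p.
Since 1 ≤ k ≤ p, k divides p!; set t = 1 + p!/k. Then xy^t z has p + (p!/k)·k = p + p! copies of a. Now the a-count equals the b-count, so i ≠ j fails. So xy^t z = a^{p+p!} b^{p+p!} ∉ L.
This contradicts the pumping lemma, so L is not regular.

a^{p+p!} b^{p+p!}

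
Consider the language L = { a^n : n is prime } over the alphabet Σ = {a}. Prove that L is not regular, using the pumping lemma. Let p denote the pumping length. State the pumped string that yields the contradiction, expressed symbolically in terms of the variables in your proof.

Toward a contradiction, assume L is regular with pumping length p.
Let q be a prime with q ≥ p+2 (infinitely many primes exist), and take w = a^q ∈ L with |w| = q ≥ p.
By the pumping lemma, w = xyz with |xy| ≤ p and y is nonempty.
Then y = a^k for some k with 1 ≤ k ≤ p.
Since 1 ≤ k ≤ p, |xz| = q-k. Pump with i = q+1: |xy^{q+1}z| = (q-k)+(q+1)k = q+qk = q(1+k), which is composite (both factors ≥ 2). So xy^{q+1}z = a^{q(1+k)} ∉ L.
This contradicts the pumping lemma, so L is not regular.

a^{q(1+k)}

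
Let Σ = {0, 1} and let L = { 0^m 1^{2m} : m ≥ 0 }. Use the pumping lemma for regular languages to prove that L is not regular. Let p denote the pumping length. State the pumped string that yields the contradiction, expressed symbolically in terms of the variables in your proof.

0^{p+k} 1^{2p}

Toward a contradiction, assume L is regular with pumping length p.
Choose w = 0^p 1^{2p}, which is in L with |w| = 3p ≥ p.
By the pumping lemma, w = xyz with |xy| ≤ p and |y| > 0.
Because |xy| ≤ p and w begins with p copies of 0, we have y = 0^k with 1 ≤ k ≤ p.
Pump with i = 2: xy^2z = 0^{p+k} 1^{2p}. For this to lie in L we would need 2p = 2(p+k), which forces k = 0. But k ≥ 1, so xy^2z ∉ L.
Contradiction. Therefore L is not regular.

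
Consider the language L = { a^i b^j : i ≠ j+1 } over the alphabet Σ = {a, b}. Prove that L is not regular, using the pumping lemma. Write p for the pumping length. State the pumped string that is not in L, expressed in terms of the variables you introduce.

Assume L is regular; let p be its pumping constant.
Choose w = a^p b^{p+p!-1}. Since p ≠ (p+p!-1)+1 = p+p!, w ∈ L; and |w| ≥ p.
By the pumping lemma, w = xyz with |xy| ≤ p and y is nonempty.
Since the first p symbols of w are all a's and |xy| ≤ p, y lies entirely in the leading a-block: y = a^k for some k with 1 ≤ k ≤ p.
Since 1 ≤ k ≤ p, k divides p!; set t = 1 + p!/k. Then xy^t z has p + (p!/k)·k = p + p! copies of a. Now the a-count is p+p! and (b-count)+1 = (p+p!-1)+1 = p+p!, so i ≠ j+1 fails. So xy^t z = a^{p+p!} b^{p+p!-1} ∉ L.
This contradicts the pumping lemma, so L is not regular.

a^{p+p!} b^{p+p!-1}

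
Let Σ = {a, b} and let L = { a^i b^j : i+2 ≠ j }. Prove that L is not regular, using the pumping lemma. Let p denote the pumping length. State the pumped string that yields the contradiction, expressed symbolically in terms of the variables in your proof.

Assume L is regular. Let p be the pumping length given by the pumping lemma.
Choose w = a^p b^{p+p!+2}. Since p ≠ (p+p!+2)-2 = p+p!, w ∈ L; and |w| ≥ p.
By the pumping lemma, w = xyz with |xy| ≤ p and y is nonempty.
Since the first p symbols of w are all a's and |xy| ≤ p, y lies entirely in the leading a-block: y = a^k for some k with 1 ≤ k ≤ p.
Since 1 ≤ k ≤ p, k divides p!; set t = 1 + p!/k. Then xy^t z has p + (p!/k)·k = p + p! copies of a. Now the a-count is p+p! and (b-count)-2 = (p+p!+2)-2 = p+p!, so i+2 ≠ j fails. So xy^t z = a^{p+p!} b^{p+p!+2} ∉ L.
Contradiction. Therefore L is not regular.

a^{p+p!} b^{p+p!+2}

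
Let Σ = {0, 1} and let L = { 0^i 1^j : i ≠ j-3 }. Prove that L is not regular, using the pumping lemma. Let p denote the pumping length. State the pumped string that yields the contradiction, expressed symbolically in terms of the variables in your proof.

Toward a contradiction, assume L is regular with pumping length p.
Choose w = 0^p 1^{p+p!+3}. Since p ≠ (p+p!+3)-3 = p+p!, w ∈ L; and |w| ≥ p.
Write w = xyz as guaranteed by the lemma, with |xy| ≤ p and y is nonempty.
Because |xy| ≤ p and w begins with p copies of 0, we have y = 0^k with 1 ≤ k ≤ p.
Since 1 ≤ k ≤ p, k divides p!; set t = 1 + p!/k. Then xy^t z has p + (p!/k)·k = p + p! copies of 0. Now the 0-count is p+p! and (1-count)-3 = (p+p!+3)-3 = p+p!, so i ≠ j-3 fails. So xy^t z = 0^{p+p!} 1^{p+p!+3} ∉ L.
This contradicts the pumping lemma, so L is not regular.

0^{p+p!} 1^{p+p!+3}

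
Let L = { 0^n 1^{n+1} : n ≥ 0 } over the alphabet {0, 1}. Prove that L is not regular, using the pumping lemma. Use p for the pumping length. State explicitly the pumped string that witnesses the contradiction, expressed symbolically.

Toward a contradiction, assume L is regular with pumping length p.
Take w = 0^p 1^{p+1}. Then w ∈ L and |w| = 2p+1 ≥ p.
Write w = xyz as guaranteed by the lemma, with |xy| ≤ p and |y| ≥ 1.
The first p characters of w are 0's, so xy (and hence y) consists only of 0's. Write y = 0^k, 1 ≤ k ≤ p.
Pump with i = 2: xy^2z = 0^{p+k} 1^{p+1}. For this to lie in L we would need p+1 = (p+k)+1, which forces k = 0. But k ≥ 1, so xy^2z ∉ L.
This contradicts the pumping lemma, so L is not regular.

0^{p+k} 1^{p+1}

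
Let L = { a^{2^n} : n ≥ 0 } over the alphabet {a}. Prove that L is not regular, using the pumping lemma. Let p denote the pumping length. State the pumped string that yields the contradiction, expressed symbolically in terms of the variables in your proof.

Suppose for contradiction that L is regular, and let p be the pumping length.
Take w = a^{2^p} ∈ L with |w| = 2^p ≥ p.
Write w = xyz as guaranteed by the lemma, with |xy| ≤ p and |y| > 0.
Then y = a^k for some k with 1 ≤ k ≤ p.
Pump with i = 2: xy^2z = a^{2^p+k}. Since 1 ≤ k ≤ p < 2^p, we have 2^p < 2^p+k < 2^{p+1}, so 2^p+k is not a power of 2. So xy^2z ∉ L.
This is a contradiction; hence L is not regular.

a^{2^p+k}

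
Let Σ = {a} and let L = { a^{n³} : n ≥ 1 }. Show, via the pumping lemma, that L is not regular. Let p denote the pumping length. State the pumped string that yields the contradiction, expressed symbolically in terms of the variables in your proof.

a^{p³+k}

Suppose for contradiction that L is regular, and let p be the pumping length.
Take w = a^{p³} ∈ L with |w| = p³ ≥ p.
By the pumping lemma, w = xyz with |xy| ≤ p and y is nonempty.
Then y = a^k for some k with 1 ≤ k ≤ p.
Pump with i = 2: xy^2z = a^{p³+k}. Since 1 ≤ k ≤ p, p³ < p³+k ≤ p³+p < p³+3p²+3p+1 = (p+1)³, so p³+k is not a perfect cube. So xy^2z ∉ L.
This contradicts the pumping lemma, so L is not regular.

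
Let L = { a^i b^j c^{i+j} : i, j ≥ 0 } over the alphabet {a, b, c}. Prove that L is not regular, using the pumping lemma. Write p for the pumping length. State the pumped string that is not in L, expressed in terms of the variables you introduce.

a^{p+k} b^p c^{2p}

Toward a contradiction, assume L is regular with pumping length p.
Take w = a^p b^p c^{2p} ∈ L (with i=j=p, i+j=2p), |w| = 4p ≥ p.
The pumping lemma gives a decomposition w = xyz where |xy| ≤ p and |y| > 0.
Since the first p symbols of w are all a's and |xy| ≤ p, y lies entirely in the leading a-block: y = a^k for some k with 1 ≤ k ≤ p.
Consider xy^2z = a^{p+k} b^p c^{2p}. Now the a- and b-counts sum to 2p+k, but the c-count is 2p ≠ 2p+k. So xy^2z ∉ L.
This contradicts the pumping lemma, so L is not regular.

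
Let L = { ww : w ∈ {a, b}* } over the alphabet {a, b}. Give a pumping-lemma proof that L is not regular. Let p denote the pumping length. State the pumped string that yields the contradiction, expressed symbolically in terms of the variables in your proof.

Toward a contradiction, assume L is regular with pumping length p.
Take w = a^p b^p a^p b^p = uu where u = a^pb^p; then w ∈ L and |w| = 4p ≥ p.
By the pumping lemma, w = xyz with |xy| ≤ p and y is nonempty.
The first p characters of w are a's, so xy (and hence y) consists only of a's. Write y = a^k, 1 ≤ k ≤ p.
Pump with i = 2: xy^2z = a^{p+k} b^p a^p b^p, of length 4p+k. Suppose this equals vv. The string starts with a and ends with b, so v does too; thus the boundary between the two copies of v is a b→a transition. There is exactly one such transition, at position 2p+k, so |v| = 2p+k and |vv| = 4p+2k ≠ 4p+k since k ≥ 1. So xy^2z ∉ L.
This contradicts the pumping lemma, so L is not regular.

a^{p+k} b^p a^p b^p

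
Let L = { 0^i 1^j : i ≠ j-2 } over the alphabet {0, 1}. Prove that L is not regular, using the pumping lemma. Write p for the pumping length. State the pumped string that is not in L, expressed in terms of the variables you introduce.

Assume L is regular; let p be its pumping constant.
Choose w = 0^p 1^{p+p!+2}. Since p ≠ (p+p!+2)-2 = p+p!, w ∈ L; and |w| ≥ p.
Write w = xyz as guaranteed by the lemma, with |xy| ≤ p and y is nonempty.
Because |xy| ≤ p and w begins with p copies of 0, we have y = 0^k with 1 ≤ k ≤ p.
Since 1 ≤ k ≤ p, k divides p!; set t = 1 + p!/k. Then xy^t z has p + (p!/k)·k = p + p! copies of 0. Now the 0-count is p+p! and (1-count)-2 = (p+p!+2)-2 = p+p!, so i ≠ j-2 fails. So xy^t z = 0^{p+p!} 1^{p+p!+2} ∉ L.
This contradicts the pumping lemma, so L is not regular.

0^{p+p!} 1^{p+p!+2}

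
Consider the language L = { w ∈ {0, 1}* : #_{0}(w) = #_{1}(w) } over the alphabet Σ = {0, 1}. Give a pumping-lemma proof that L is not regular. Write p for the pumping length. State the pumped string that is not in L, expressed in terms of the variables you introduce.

0^{p+k} 1^p

Assume L is regular. Let p be the pumping length given by the pumping lemma.
Choose w = 0^p 1^p ∈ L with |w| = 2p ≥ p.
Write w = xyz as guaranteed by the lemma, with |xy| ≤ p and |y| ≥ 1.
The first p characters of w are 0's, so xy (and hence y) consists only of 0's. Write y = 0^k, 1 ≤ k ≤ p.
Pump with i = 2: xy^2z = 0^{p+k} 1^p has p+k occurrences of 0 but only p of 1. Since k ≥ 1 the counts differ, so xy^2z ∉ L.
This is a contradiction; hence L is not regular.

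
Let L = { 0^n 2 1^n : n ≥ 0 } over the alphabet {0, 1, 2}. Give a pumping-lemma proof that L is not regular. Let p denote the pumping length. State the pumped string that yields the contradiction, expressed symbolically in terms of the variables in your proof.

Assume L is regular; let p be its pumping constant.
Take w = 0^p 2 1^p ∈ L with |w| = 2p+1 ≥ p.
The pumping lemma gives a decomposition w = xyz where |xy| ≤ p and y is nonempty.
Since the first p symbols of w are all 0's and |xy| ≤ p, y lies entirely in the leading 0-block: y = 0^k for some k with 1 ≤ k ≤ p.
Pump with i = 2: xy^2z = 0^{p+k} 2 1^p, which would require p+k = p. But k ≥ 1, so xy^2z ∉ L.
This is a contradiction; hence L is not regular.

0^{p+k} 2 1^p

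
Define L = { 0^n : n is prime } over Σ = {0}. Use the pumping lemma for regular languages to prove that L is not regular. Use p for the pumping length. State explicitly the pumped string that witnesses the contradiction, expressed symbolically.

0^{q(1+k)}

Suppose for contradiction that L is regular, and let p be the pumping length.
Let q be a prime with q ≥ p+2 (infinitely many primes exist), and take w = 0^q ∈ L with |w| = q ≥ p.
By the pumping lemma, w = xyz with |xy| ≤ p and y is nonempty.
Then y = 0^k for some k with 1 ≤ k ≤ p.
Since 1 ≤ k ≤ p, |xz| = q-k. Pump with i = q+1: |xy^{q+1}z| = (q-k)+(q+1)k = q+qk = q(1+k), which is composite (both factors ≥ 2). So xy^{q+1}z = 0^{q(1+k)} ∉ L.
This contradicts the pumping lemma, so L is not regular.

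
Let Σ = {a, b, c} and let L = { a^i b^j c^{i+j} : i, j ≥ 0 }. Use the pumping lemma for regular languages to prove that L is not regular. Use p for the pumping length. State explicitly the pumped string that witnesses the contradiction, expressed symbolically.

a^{p+k} b^p c^{2p}

Toward a contradiction, assume L is regular with pumping length p.
Take w = a^p b^p c^{2p} ∈ L (with i=j=p, i+j=2p), |w| = 4p ≥ p.
The pumping lemma gives a decomposition w = xyz where |xy| ≤ p and |y| ≥ 1.
Since the first p symbols of w are all a's and |xy| ≤ p, y lies entirely in the leading a-block: y = a^k for some k with 1 ≤ k ≤ p.
Consider xy^2z = a^{p+k} b^p c^{2p}. Now the a- and b-counts sum to 2p+k, but the c-count is 2p ≠ 2p+k. So xy^2z ∉ L.
This contradicts the pumping lemma, so L is not regular.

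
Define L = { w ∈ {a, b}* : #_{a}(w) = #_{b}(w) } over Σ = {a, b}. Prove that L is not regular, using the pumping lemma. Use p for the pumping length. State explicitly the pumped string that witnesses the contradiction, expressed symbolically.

Toward a contradiction, assume L is regular with pumping length p.
Choose w = a^p b^p ∈ L with |w| = 2p ≥ p.
The pumping lemma gives a decomposition w = xyz where |xy| ≤ p and |y| > 0.
The first p characters of w are a's, so xy (and hence y) consists only of a's. Write y = a^k, 1 ≤ k ≤ p.
Pump with i = 2: xy^2z = a^{p+k} b^p has p+k occurrences of a but only p of b. Since k ≥ 1 the counts differ, so xy^2z ∉ L.
Contradiction. Therefore L is not regular.

a^{p+k} b^p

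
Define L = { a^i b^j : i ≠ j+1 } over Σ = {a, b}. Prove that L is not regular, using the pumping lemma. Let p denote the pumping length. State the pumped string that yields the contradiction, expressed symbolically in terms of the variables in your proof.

a^{p+p!} b^{p+p!-1}

Assume L is regular; let p be its pumping constant.
Choose w = a^p b^{p+p!-1}. Since p ≠ (p+p!-1)+1 = p+p!, w ∈ L; and |w| ≥ p.
Write w = xyz as guaranteed by the lemma, with |xy| ≤ p and |y| ≥ 1.
Since the first p symbols of w are all a's and |xy| ≤ p, y lies entirely in the leading a-block: y = a^k for some k with 1 ≤ k ≤ p.
Since 1 ≤ k ≤ p, k divides p!; set t = 1 + p!/k. Then xy^t z has p + (p!/k)·k = p + p! copies of a. Now the a-count is p+p! and (b-count)+1 = (p+p!-1)+1 = p+p!, so i ≠ j+1 fails. So xy^t z = a^{p+p!} b^{p+p!-1} ∉ L.
This contradicts the pumping lemma, so L is not regular.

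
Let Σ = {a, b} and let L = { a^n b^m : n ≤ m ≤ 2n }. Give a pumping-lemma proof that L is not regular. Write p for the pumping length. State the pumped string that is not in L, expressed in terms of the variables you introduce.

a^{p+k} b^p

Toward a contradiction, assume L is regular with pumping length p.
Take w = a^p b^p ∈ L (since p ≤ p ≤ 2p), with |w| = 2p ≥ p.
Write w = xyz as guaranteed by the lemma, with |xy| ≤ p and |y| ≥ 1.
Because |xy| ≤ p and w begins with p copies of a, we have y = a^k with 1 ≤ k ≤ p.
Pump with i = 2: xy^2z = a^{p+k} b^p. Now n = p+k > p = m, so the condition n ≤ m fails. Thus xy^2z ∉ L.
This is a contradiction; hence L is not regular.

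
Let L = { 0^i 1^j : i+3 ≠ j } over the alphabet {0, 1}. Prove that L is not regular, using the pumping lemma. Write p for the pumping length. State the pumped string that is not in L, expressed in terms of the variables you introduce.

Suppose for contradiction that L is regular, and let p be the pumping length.
Choose w = 0^p 1^{p+p!+3}. Since p ≠ (p+p!+3)-3 = p+p!, w ∈ L; and |w| ≥ p.
The pumping lemma gives a decomposition w = xyz where |xy| ≤ p and |y| ≥ 1.
Since the first p symbols of w are all 0's and |xy| ≤ p, y lies entirely in the leading 0-block: y = 0^k for some k with 1 ≤ k ≤ p.
Since 1 ≤ k ≤ p, k divides p!; set t = 1 + p!/k. Then xy^t z has p + (p!/k)·k = p + p! copies of 0. Now the 0-count is p+p! and (1-count)-3 = (p+p!+3)-3 = p+p!, so i+3 ≠ j fails. So xy^t z = 0^{p+p!} 1^{p+p!+3} ∉ L.
This is a contradiction; hence L is not regular.

0^{p+p!} 1^{p+p!+3}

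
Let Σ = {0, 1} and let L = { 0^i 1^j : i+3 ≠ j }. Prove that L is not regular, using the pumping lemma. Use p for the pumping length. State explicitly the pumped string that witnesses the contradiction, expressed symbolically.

Suppose for contradiction that L is regular, and let p be the pumping length.
Choose w = 0^p 1^{p+p!+3}. Since p ≠ (p+p!+3)-3 = p+p!, w ∈ L; and |w| ≥ p.
By the pumping lemma, w = xyz with |xy| ≤ p and |y| > 0.
The first p characters of w are 0's, so xy (and hence y) consists only of 0's. Write y = 0^k, 1 ≤ k ≤ p.
Since 1 ≤ k ≤ p, k divides p!; set t = 1 + p!/k. Then xy^t z has p + (p!/k)·k = p + p! copies of 0. Now the 0-count is p+p! and (1-count)-3 = (p+p!+3)-3 = p+p!, so i+3 ≠ j fails. So xy^t z = 0^{p+p!} 1^{p+p!+3} ∉ L.
This is a contradiction; hence L is not regular.

0^{p+p!} 1^{p+p!+3}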